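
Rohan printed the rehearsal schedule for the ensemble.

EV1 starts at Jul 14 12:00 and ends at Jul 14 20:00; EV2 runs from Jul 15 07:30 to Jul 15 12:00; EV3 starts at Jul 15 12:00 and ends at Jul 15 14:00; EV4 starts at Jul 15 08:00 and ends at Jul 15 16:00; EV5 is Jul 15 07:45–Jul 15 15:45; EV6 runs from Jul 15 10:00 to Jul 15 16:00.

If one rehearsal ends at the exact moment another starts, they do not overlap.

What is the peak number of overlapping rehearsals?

Sweep the timeline, counting +1 at each start and −1 at each end (ends before starts at a tie):
Jul 14 12:00 start EV1 → 1
Jul 14 20:00 end EV1 → 0
Jul 15 07:30 start EV2 → 1
Jul 15 07:45 start EV5 → 2
Jul 15 08:00 start EV4 → 3
Jul 15 10:00 start EV6 → 4
Jul 15 12:00 end EV2 → 3
Jul 15 12:00 start EV3 → 4
Jul 15 14:00 end EV3 → 3
Jul 15 15:45 end EV5 → 2
Jul 15 16:00 end EV4 → 1
Jul 15 16:00 end EV6 → 0
Peak is 4, at Jul 15 10:00 (EV2, EV4, EV5, EV6).

4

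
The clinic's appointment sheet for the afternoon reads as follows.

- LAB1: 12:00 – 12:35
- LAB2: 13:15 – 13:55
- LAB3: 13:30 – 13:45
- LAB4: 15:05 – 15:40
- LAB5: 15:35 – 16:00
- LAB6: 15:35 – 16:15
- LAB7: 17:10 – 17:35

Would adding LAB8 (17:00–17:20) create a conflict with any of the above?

LAB1: ends 12:35 at or before LAB8 starts 17:00 → clear.
LAB2: ends 13:55 at or before LAB8 starts 17:00 → clear.
LAB3: ends 13:45 at or before LAB8 starts 17:00 → clear.
LAB4: ends 15:40 at or before LAB8 starts 17:00 → clear.
LAB5: ends 16:00 at or before LAB8 starts 17:00 → clear.
LAB6: ends 16:15 at or before LAB8 starts 17:00 → clear.
LAB7: starts 17:10 before LAB8 ends 17:20, and ends 17:35 after LAB8 starts 17:00 → overlap.
LAB8 overlaps LAB7.

Yes — it overlaps LAB7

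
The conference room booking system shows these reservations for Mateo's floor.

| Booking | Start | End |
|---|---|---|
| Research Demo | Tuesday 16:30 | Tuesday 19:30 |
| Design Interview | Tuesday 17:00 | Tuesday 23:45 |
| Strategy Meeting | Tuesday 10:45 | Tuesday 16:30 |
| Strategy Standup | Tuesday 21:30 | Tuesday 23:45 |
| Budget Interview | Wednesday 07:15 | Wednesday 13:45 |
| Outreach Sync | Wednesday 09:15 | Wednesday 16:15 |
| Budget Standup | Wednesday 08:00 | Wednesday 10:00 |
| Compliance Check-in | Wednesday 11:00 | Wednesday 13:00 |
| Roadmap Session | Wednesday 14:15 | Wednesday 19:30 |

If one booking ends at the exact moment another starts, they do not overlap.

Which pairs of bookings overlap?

Two intervals overlap when each starts before the other ends.
Sorted by start: Strategy Meeting, Research Demo, Design Interview, Strategy Standup, Budget Interview, Budget Standup, Outreach Sync, Compliance Check-in, Roadmap Session.
Research Demo starts exactly when Strategy Meeting ends (back-to-back, no overlap); Strategy Meeting is clear from here.
Design Interview starts before Research Demo ends → Research Demo and Design Interview overlap.
Strategy Standup starts after Research Demo ends; Research Demo is clear from here.
Strategy Standup starts before Design Interview ends → Design Interview and Strategy Standup overlap.
Budget Interview starts after Design Interview ends; Design Interview is clear from here.
Budget Interview starts after Strategy Standup ends; Strategy Standup is clear from here.
Budget Standup starts before Budget Interview ends → Budget Interview and Budget Standup overlap.
Outreach Sync starts before Budget Interview ends → Budget Interview and Outreach Sync overlap.
Compliance Check-in starts before Budget Interview ends → Budget Interview and Compliance Check-in overlap.
Roadmap Session starts after Budget Interview ends.
Outreach Sync starts before Budget Standup ends → Budget Standup and Outreach Sync overlap.
Compliance Check-in starts after Budget Standup ends; Budget Standup is clear from here.
Compliance Check-in starts before Outreach Sync ends → Outreach Sync and Compliance Check-in overlap.
Roadmap Session starts before Outreach Sync ends → Outreach Sync and Roadmap Session overlap.
Roadmap Session starts after Compliance Check-in ends.

Budget Interview & Budget Standup, Budget Interview & Compliance Check-in, Budget Interview & Outreach Sync, Budget Standup & Outreach Sync, Compliance Check-in & Outreach Sync, Design Interview & Research Demo, Design Interview & Strategy Standup, Outreach Sync & Roadmap Session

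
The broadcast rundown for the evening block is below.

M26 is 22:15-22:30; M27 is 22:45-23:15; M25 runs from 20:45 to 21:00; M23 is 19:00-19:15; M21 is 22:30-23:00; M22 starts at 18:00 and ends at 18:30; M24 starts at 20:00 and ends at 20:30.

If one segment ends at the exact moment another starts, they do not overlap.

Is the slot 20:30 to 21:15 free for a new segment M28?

No — it overlaps M25

M22: ends 18:30 at or before M28 starts 20:30 → clear.
M23: ends 19:15 at or before M28 starts 20:30 → clear.
M24: ends 20:30 at or before M28 starts 20:30 → clear.
M25: starts 20:45 before M28 ends 21:15, and ends 21:00 after M28 starts 20:30 → overlap.
M26: starts 22:15 at or after M28 ends 21:15 → clear.
M21: starts 22:30 at or after M28 ends 21:15 → clear.
M27: starts 22:45 at or after M28 ends 21:15 → clear.
M28 overlaps M25.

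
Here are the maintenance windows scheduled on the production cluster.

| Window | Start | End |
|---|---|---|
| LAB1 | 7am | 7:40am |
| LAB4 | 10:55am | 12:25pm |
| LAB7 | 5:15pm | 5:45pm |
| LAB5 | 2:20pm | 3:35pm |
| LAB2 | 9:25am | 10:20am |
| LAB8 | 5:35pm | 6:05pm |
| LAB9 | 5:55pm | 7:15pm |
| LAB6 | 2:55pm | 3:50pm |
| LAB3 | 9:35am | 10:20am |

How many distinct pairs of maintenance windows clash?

4

Sorted by start: LAB1, LAB2, LAB3, LAB4, LAB5, LAB6, LAB7, LAB8, LAB9.
LAB2 starts after LAB1 ends — done with LAB1.
LAB3 starts before LAB2 ends → LAB2 and LAB3 overlap.
LAB4 starts after LAB2 ends — done with LAB2.
LAB4 starts after LAB3 ends — done with LAB3.
LAB5 starts after LAB4 ends — done with LAB4.
LAB6 starts before LAB5 ends → LAB5 and LAB6 overlap.
LAB7 starts after LAB5 ends — done with LAB5.
LAB7 starts after LAB6 ends — done with LAB6.
LAB8 starts before LAB7 ends → LAB7 and LAB8 overlap.
LAB9 starts after LAB7 ends.
LAB9 starts before LAB8 ends → LAB8 and LAB9 overlap.
Overlapping pairs: LAB2 & LAB3, LAB5 & LAB6, LAB7 & LAB8, LAB8 & LAB9 — 4 in total.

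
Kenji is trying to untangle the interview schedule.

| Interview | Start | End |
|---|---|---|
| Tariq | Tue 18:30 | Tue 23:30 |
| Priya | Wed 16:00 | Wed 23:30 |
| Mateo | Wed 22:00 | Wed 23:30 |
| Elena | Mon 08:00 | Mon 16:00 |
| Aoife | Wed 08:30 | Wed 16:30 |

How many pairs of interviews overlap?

2

Check each pair: they overlap iff neither finishes before the other starts.
Sorted by start: Elena, Tariq, Aoife, Priya, Mateo.
Tariq starts after Elena ends, so Elena has no further overlaps.
Aoife starts after Tariq ends, so Tariq has no further overlaps.
Priya starts before Aoife ends → Aoife and Priya overlap.
Mateo starts after Aoife ends.
Mateo starts before Priya ends → Priya and Mateo overlap.
Overlapping pairs: Aoife & Priya, Mateo & Priya — 2 in total.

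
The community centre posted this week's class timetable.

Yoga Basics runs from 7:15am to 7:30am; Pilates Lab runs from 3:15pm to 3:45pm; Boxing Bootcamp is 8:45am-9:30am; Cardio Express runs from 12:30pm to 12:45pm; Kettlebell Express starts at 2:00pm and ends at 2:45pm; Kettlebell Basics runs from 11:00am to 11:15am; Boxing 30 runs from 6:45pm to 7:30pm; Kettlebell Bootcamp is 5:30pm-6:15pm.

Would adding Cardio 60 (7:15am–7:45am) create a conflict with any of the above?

Yoga Basics: starts 7:15am before Cardio 60 ends 7:45am, and ends 7:30am after Cardio 60 starts 7:15am → overlap.
Boxing Bootcamp: starts 8:45am at or after Cardio 60 ends 7:45am → clear.
Kettlebell Basics: starts 11:00am at or after Cardio 60 ends 7:45am → clear.
Cardio Express: starts 12:30pm at or after Cardio 60 ends 7:45am → clear.
Kettlebell Express: starts 2:00pm at or after Cardio 60 ends 7:45am → clear.
Pilates Lab: starts 3:15pm at or after Cardio 60 ends 7:45am → clear.
Kettlebell Bootcamp: starts 5:30pm at or after Cardio 60 ends 7:45am → clear.
Boxing 30: starts 6:45pm at or after Cardio 60 ends 7:45am → clear.
Cardio 60 overlaps Yoga Basics.

Yes — it overlaps Yoga Basics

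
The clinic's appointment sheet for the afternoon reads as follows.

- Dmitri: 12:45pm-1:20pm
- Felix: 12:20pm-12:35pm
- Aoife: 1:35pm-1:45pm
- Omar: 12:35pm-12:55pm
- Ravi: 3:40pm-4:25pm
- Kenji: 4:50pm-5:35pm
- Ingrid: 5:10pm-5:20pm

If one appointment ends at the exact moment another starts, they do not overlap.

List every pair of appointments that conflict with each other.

Dmitri & Omar, Ingrid & Kenji

Sorted by start: Felix, Omar, Dmitri, Aoife, Ravi, Kenji, Ingrid.
Omar starts exactly when Felix ends (back-to-back, no overlap) — done with Felix.
Dmitri starts before Omar ends → Omar and Dmitri overlap.
Aoife starts after Omar ends — done with Omar.
Aoife starts after Dmitri ends — done with Dmitri.
Ravi starts after Aoife ends — done with Aoife.
Kenji starts after Ravi ends — done with Ravi.
Ingrid starts before Kenji ends → Kenji and Ingrid overlap.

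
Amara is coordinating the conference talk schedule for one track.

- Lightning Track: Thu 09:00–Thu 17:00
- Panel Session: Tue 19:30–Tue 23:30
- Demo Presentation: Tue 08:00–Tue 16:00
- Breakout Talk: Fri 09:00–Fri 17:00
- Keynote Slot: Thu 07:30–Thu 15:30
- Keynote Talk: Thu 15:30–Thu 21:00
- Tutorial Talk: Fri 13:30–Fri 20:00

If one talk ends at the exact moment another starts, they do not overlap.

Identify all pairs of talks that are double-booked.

Sorted by start: Demo Presentation, Panel Session, Keynote Slot, Lightning Track, Keynote Talk, Breakout Talk, Tutorial Talk.
Panel Session starts after Demo Presentation ends; Demo Presentation is clear from here.
Keynote Slot starts after Panel Session ends; Panel Session is clear from here.
Lightning Track starts before Keynote Slot ends → Keynote Slot and Lightning Track overlap.
Keynote Talk starts exactly when Keynote Slot ends (back-to-back, no overlap); Keynote Slot is clear from here.
Keynote Talk starts before Lightning Track ends → Lightning Track and Keynote Talk overlap.
Breakout Talk starts after Lightning Track ends; Lightning Track is clear from here.
Breakout Talk starts after Keynote Talk ends; Keynote Talk is clear from here.
Tutorial Talk starts before Breakout Talk ends → Breakout Talk and Tutorial Talk overlap.

Breakout Talk & Tutorial Talk, Keynote Slot & Lightning Track, Keynote Talk & Lightning Track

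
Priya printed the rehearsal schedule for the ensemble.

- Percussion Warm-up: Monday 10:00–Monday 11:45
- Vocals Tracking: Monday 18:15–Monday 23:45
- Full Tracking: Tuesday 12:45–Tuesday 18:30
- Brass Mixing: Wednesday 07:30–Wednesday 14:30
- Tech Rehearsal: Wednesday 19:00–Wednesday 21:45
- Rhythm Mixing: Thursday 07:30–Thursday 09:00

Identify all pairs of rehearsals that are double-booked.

Check each pair: they overlap iff neither finishes before the other starts.
Sorted by start: Percussion Warm-up, Vocals Tracking, Full Tracking, Brass Mixing, Tech Rehearsal, Rhythm Mixing.
Vocals Tracking starts after Percussion Warm-up ends, so nothing later overlaps Percussion Warm-up either.
Full Tracking starts after Vocals Tracking ends, so nothing later overlaps Vocals Tracking either.
Brass Mixing starts after Full Tracking ends, so nothing later overlaps Full Tracking either.
Tech Rehearsal starts after Brass Mixing ends, so nothing later overlaps Brass Mixing either.
Rhythm Mixing starts after Tech Rehearsal ends.

no overlapping pairs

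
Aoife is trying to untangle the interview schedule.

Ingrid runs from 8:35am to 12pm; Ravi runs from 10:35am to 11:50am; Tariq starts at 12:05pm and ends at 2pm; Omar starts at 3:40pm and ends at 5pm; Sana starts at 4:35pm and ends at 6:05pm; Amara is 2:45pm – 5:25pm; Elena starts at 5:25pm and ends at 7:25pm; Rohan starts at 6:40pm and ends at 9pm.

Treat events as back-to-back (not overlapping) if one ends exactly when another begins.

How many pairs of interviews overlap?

6

Sorted by start: Ingrid, Ravi, Tariq, Amara, Omar, Sana, Elena, Rohan.
Ravi starts before Ingrid ends → Ingrid and Ravi overlap.
Tariq starts after Ingrid ends; Ingrid is clear from here.
Tariq starts after Ravi ends; Ravi is clear from here.
Amara starts after Tariq ends; Tariq is clear from here.
Omar starts before Amara ends → Amara and Omar overlap.
Sana starts before Amara ends → Amara and Sana overlap.
Elena starts exactly when Amara ends (back-to-back, no overlap); Amara is clear from here.
Sana starts before Omar ends → Omar and Sana overlap.
Elena starts after Omar ends; Omar is clear from here.
Elena starts before Sana ends → Sana and Elena overlap.
Rohan starts after Sana ends.
Rohan starts before Elena ends → Elena and Rohan overlap.
Overlapping pairs: Amara & Omar, Amara & Sana, Elena & Rohan, Elena & Sana, Ingrid & Ravi, Omar & Sana — 6 in total.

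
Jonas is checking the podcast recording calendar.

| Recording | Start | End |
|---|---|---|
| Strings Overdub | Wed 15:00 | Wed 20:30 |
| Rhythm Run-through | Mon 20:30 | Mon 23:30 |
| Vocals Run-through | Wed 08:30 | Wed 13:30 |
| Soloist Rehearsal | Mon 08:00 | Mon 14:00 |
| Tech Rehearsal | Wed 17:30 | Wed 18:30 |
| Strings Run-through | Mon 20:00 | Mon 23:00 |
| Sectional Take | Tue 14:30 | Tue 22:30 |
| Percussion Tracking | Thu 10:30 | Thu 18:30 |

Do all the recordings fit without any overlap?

Sorted by start: Soloist Rehearsal, Strings Run-through, Rhythm Run-through, Sectional Take, Vocals Run-through, Strings Overdub, Tech Rehearsal, Percussion Tracking.
Strings Run-through starts after Soloist Rehearsal ends — done with Soloist Rehearsal.
Rhythm Run-through starts before Strings Run-through ends → Strings Run-through and Rhythm Run-through overlap.
That's a conflict, so the schedule is not conflict-free.

No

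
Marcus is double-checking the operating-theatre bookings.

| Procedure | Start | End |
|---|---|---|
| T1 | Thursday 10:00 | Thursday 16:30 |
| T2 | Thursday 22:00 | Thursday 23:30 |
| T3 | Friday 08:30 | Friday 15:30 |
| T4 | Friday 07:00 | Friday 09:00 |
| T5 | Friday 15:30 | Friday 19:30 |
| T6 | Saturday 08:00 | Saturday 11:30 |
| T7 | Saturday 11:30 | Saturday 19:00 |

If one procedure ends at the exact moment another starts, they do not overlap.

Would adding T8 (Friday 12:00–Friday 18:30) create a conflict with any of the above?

T1: ends Thursday 16:30 at or before T8 starts Friday 12:00 → clear.
T2: ends Thursday 23:30 at or before T8 starts Friday 12:00 → clear.
T4: ends Friday 09:00 at or before T8 starts Friday 12:00 → clear.
T3: starts Friday 08:30 before T8 ends Friday 18:30, and ends Friday 15:30 after T8 starts Friday 12:00 → overlap.
T5: starts Friday 15:30 before T8 ends Friday 18:30, and ends Friday 19:30 after T8 starts Friday 12:00 → overlap.
T6: starts Saturday 08:00 at or after T8 ends Friday 18:30 → clear.
T7: starts Saturday 11:30 at or after T8 ends Friday 18:30 → clear.
T8 overlaps T3, T5.

Yes — it overlaps T3, T5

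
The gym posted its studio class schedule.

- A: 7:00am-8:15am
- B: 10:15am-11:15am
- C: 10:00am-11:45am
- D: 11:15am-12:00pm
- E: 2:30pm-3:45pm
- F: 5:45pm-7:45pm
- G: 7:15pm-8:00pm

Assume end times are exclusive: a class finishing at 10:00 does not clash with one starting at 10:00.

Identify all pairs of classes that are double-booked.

B & C, C & D, F & G

Sorted by start: A, C, B, D, E, F, G.
C starts after A ends — done with A.
B starts before C ends → C and B overlap.
D starts before C ends → C and D overlap.
E starts after C ends — done with C.
D starts exactly when B ends (back-to-back, no overlap) — done with B.
E starts after D ends — done with D.
F starts after E ends — done with E.
G starts before F ends → F and G overlap.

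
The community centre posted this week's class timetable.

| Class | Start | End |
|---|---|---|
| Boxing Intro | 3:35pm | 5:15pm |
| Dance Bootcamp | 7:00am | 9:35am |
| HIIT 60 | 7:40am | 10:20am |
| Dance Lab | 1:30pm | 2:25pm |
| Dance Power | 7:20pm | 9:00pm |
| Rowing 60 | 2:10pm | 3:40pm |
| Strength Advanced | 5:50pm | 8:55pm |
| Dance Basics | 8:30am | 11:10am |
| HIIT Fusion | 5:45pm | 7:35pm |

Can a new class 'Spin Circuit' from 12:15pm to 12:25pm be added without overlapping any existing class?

Yes — the slot is free

Dance Bootcamp: ends 9:35am at or before Spin Circuit starts 12:15pm → clear.
HIIT 60: ends 10:20am at or before Spin Circuit starts 12:15pm → clear.
Dance Basics: ends 11:10am at or before Spin Circuit starts 12:15pm → clear.
Dance Lab: starts 1:30pm at or after Spin Circuit ends 12:25pm → clear.
Rowing 60: starts 2:10pm at or after Spin Circuit ends 12:25pm → clear.
Boxing Intro: starts 3:35pm at or after Spin Circuit ends 12:25pm → clear.
HIIT Fusion: starts 5:45pm at or after Spin Circuit ends 12:25pm → clear.
Strength Advanced: starts 5:50pm at or after Spin Circuit ends 12:25pm → clear.
Dance Power: starts 7:20pm at or after Spin Circuit ends 12:25pm → clear.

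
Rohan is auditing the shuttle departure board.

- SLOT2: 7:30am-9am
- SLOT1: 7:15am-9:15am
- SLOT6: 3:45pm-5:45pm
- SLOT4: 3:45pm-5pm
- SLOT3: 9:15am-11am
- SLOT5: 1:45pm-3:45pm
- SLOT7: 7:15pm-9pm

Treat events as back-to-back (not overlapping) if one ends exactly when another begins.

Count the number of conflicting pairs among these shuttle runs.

2

Sorted by start: SLOT1, SLOT2, SLOT3, SLOT5, SLOT4, SLOT6, SLOT7.
SLOT2 starts before SLOT1 ends → SLOT1 and SLOT2 overlap.
SLOT3 starts exactly when SLOT1 ends (back-to-back, no overlap) — done with SLOT1.
SLOT3 starts after SLOT2 ends — done with SLOT2.
SLOT5 starts after SLOT3 ends — done with SLOT3.
SLOT4 starts exactly when SLOT5 ends (back-to-back, no overlap) — done with SLOT5.
SLOT6 starts before SLOT4 ends → SLOT4 and SLOT6 overlap.
SLOT7 starts after SLOT4 ends.
SLOT7 starts after SLOT6 ends.
Overlapping pairs: SLOT1 & SLOT2, SLOT4 & SLOT6 — 2 in total.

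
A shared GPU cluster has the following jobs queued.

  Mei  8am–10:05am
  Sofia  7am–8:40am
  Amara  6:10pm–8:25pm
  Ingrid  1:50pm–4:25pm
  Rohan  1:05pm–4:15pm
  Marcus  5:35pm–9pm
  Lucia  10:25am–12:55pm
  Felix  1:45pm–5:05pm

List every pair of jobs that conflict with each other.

Check each pair: they overlap iff neither finishes before the other starts.
Sorted by start: Sofia, Mei, Lucia, Rohan, Felix, Ingrid, Marcus, Amara.
Mei starts before Sofia ends → Sofia and Mei overlap.
Lucia starts after Sofia ends; Sofia is clear from here.
Lucia starts after Mei ends; Mei is clear from here.
Rohan starts after Lucia ends; Lucia is clear from here.
Felix starts before Rohan ends → Rohan and Felix overlap.
Ingrid starts before Rohan ends → Rohan and Ingrid overlap.
Marcus starts after Rohan ends; Rohan is clear from here.
Ingrid starts before Felix ends → Felix and Ingrid overlap.
Marcus starts after Felix ends; Felix is clear from here.
Marcus starts after Ingrid ends; Ingrid is clear from here.
Amara starts before Marcus ends → Marcus and Amara overlap.

Amara & Marcus, Felix & Ingrid, Felix & Rohan, Ingrid & Rohan, Mei & Sofia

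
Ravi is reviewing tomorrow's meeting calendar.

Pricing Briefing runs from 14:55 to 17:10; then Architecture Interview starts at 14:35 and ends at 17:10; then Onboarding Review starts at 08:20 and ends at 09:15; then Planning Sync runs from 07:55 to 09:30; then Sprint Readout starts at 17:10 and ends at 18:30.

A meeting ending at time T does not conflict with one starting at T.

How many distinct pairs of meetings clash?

2

Check each pair: they overlap iff neither finishes before the other starts.
Sorted by start: Planning Sync, Onboarding Review, Architecture Interview, Pricing Briefing, Sprint Readout.
Onboarding Review starts before Planning Sync ends → Planning Sync and Onboarding Review overlap.
Architecture Interview starts after Planning Sync ends, so nothing later overlaps Planning Sync either.
Architecture Interview starts after Onboarding Review ends, so nothing later overlaps Onboarding Review either.
Pricing Briefing starts before Architecture Interview ends → Architecture Interview and Pricing Briefing overlap.
Sprint Readout starts exactly when Architecture Interview ends (back-to-back, no overlap).
Sprint Readout starts exactly when Pricing Briefing ends (back-to-back, no overlap).
Overlapping pairs: Architecture Interview & Pricing Briefing, Onboarding Review & Planning Sync — 2 in total.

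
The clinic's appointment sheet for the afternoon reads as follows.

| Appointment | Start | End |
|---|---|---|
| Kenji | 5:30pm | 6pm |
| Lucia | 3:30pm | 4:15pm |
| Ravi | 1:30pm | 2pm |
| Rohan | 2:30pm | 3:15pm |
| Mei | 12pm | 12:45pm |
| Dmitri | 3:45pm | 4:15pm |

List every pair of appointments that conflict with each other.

Sorted by start: Mei, Ravi, Rohan, Lucia, Dmitri, Kenji.
Ravi starts after Mei ends, so nothing later overlaps Mei either.
Rohan starts after Ravi ends, so nothing later overlaps Ravi either.
Lucia starts after Rohan ends, so nothing later overlaps Rohan either.
Dmitri starts before Lucia ends → Lucia and Dmitri overlap.
Kenji starts after Lucia ends.
Kenji starts after Dmitri ends.

Dmitri & Lucia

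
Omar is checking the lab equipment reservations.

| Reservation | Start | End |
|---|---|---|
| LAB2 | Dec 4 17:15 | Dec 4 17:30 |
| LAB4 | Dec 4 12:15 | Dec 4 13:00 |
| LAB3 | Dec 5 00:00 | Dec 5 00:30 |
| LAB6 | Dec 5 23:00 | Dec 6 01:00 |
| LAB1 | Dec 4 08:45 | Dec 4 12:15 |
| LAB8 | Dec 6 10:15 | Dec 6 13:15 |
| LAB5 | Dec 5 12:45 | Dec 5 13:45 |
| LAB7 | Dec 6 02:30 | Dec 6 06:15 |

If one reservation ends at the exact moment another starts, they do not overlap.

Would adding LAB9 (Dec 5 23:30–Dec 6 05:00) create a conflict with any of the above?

Yes — it overlaps LAB6, LAB7

LAB1: ends Dec 4 12:15 at or before LAB9 starts Dec 5 23:30 → clear.
LAB4: ends Dec 4 13:00 at or before LAB9 starts Dec 5 23:30 → clear.
LAB2: ends Dec 4 17:30 at or before LAB9 starts Dec 5 23:30 → clear.
LAB3: ends Dec 5 00:30 at or before LAB9 starts Dec 5 23:30 → clear.
LAB5: ends Dec 5 13:45 at or before LAB9 starts Dec 5 23:30 → clear.
LAB6: starts Dec 5 23:00 before LAB9 ends Dec 6 05:00, and ends Dec 6 01:00 after LAB9 starts Dec 5 23:30 → overlap.
LAB7: starts Dec 6 02:30 before LAB9 ends Dec 6 05:00, and ends Dec 6 06:15 after LAB9 starts Dec 5 23:30 → overlap.
LAB8: starts Dec 6 10:15 at or after LAB9 ends Dec 6 05:00 → clear.
LAB9 overlaps LAB6, LAB7.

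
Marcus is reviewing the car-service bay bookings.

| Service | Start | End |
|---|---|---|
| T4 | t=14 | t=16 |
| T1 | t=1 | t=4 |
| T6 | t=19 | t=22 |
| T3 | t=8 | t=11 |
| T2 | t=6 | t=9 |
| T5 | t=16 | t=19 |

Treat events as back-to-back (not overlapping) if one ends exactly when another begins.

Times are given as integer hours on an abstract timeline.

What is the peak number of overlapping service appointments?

2

Sort all start/end points and keep a running count:
t=1 start T1 → 1
t=4 end T1 → 0
t=6 start T2 → 1
t=8 start T3 → 2
t=9 end T2 → 1
t=11 end T3 → 0
t=14 start T4 → 1
t=16 end T4 → 0
t=16 start T5 → 1
t=19 end T5 → 0
t=19 start T6 → 1
t=22 end T6 → 0
Peak is 2, at t=8 (T2, T3).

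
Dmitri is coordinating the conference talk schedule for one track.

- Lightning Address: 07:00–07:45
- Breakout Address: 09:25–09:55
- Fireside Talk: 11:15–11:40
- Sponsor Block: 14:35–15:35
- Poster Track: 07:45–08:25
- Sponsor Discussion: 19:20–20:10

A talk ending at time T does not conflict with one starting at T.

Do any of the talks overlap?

Two intervals overlap when each starts before the other ends.
Sorted by start: Lightning Address, Poster Track, Breakout Address, Fireside Talk, Sponsor Block, Sponsor Discussion.
Poster Track starts exactly when Lightning Address ends (back-to-back, no overlap); Lightning Address is clear from here.
Breakout Address starts after Poster Track ends; Poster Track is clear from here.
Fireside Talk starts after Breakout Address ends; Breakout Address is clear from here.
Sponsor Block starts after Fireside Talk ends; Fireside Talk is clear from here.
Sponsor Discussion starts after Sponsor Block ends.
Every pair is clear; the schedule has no overlaps.

No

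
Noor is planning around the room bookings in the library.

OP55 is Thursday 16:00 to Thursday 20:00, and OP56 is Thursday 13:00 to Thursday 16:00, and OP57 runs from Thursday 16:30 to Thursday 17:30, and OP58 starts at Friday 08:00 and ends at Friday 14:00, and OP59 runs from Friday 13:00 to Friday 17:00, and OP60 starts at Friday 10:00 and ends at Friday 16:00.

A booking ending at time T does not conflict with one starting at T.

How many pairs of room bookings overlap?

Two intervals overlap when each starts before the other ends.
Sorted by start: OP56, OP55, OP57, OP58, OP60, OP59.
OP55 starts exactly when OP56 ends (back-to-back, no overlap) — done with OP56.
OP57 starts before OP55 ends → OP55 and OP57 overlap.
OP58 starts after OP55 ends — done with OP55.
OP58 starts after OP57 ends — done with OP57.
OP60 starts before OP58 ends → OP58 and OP60 overlap.
OP59 starts before OP58 ends → OP58 and OP59 overlap.
OP59 starts before OP60 ends → OP60 and OP59 overlap.
Overlapping pairs: OP55 & OP57, OP58 & OP59, OP58 & OP60, OP59 & OP60 — 4 in total.

4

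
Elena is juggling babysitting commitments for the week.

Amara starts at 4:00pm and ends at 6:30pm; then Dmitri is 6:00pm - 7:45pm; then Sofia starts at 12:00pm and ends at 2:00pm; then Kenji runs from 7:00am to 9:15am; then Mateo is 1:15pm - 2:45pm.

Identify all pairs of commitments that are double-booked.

Amara & Dmitri, Mateo & Sofia

Sorted by start: Kenji, Sofia, Mateo, Amara, Dmitri.
Sofia starts after Kenji ends — done with Kenji.
Mateo starts before Sofia ends → Sofia and Mateo overlap.
Amara starts after Sofia ends — done with Sofia.
Amara starts after Mateo ends — done with Mateo.
Dmitri starts before Amara ends → Amara and Dmitri overlap.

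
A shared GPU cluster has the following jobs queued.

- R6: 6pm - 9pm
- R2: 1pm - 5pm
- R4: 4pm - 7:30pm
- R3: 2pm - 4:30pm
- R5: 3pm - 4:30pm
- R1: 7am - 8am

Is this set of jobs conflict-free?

Sorted by start: R1, R2, R3, R5, R4, R6.
R2 starts after R1 ends, so nothing later overlaps R1 either.
R3 starts before R2 ends → R2 and R3 overlap.
That's a conflict, so the schedule is not conflict-free.

No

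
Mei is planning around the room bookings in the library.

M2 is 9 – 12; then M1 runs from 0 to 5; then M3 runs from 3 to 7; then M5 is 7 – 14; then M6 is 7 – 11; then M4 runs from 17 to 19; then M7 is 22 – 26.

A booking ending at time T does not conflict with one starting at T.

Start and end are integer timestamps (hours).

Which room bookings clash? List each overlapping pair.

M1 & M3, M2 & M5, M2 & M6, M5 & M6

Check each pair: they overlap iff neither finishes before the other starts.
Sorted by start: M1, M3, M5, M6, M2, M4, M7.
M3 starts before M1 ends → M1 and M3 overlap.
M5 starts after M1 ends, so M1 has no further overlaps.
M5 starts exactly when M3 ends (back-to-back, no overlap), so M3 has no further overlaps.
M6 starts before M5 ends → M5 and M6 overlap.
M2 starts before M5 ends → M5 and M2 overlap.
M4 starts after M5 ends, so M5 has no further overlaps.
M2 starts before M6 ends → M6 and M2 overlap.
M4 starts after M6 ends, so M6 has no further overlaps.
M4 starts after M2 ends, so M2 has no further overlaps.
M7 starts after M4 ends.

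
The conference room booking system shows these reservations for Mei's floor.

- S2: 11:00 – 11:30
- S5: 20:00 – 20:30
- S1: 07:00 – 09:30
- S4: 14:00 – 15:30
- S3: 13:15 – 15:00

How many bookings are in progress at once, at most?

Sweep the timeline, counting +1 at each start and −1 at each end (ends before starts at a tie):
07:00 start S1 → 1
09:30 end S1 → 0
11:00 start S2 → 1
11:30 end S2 → 0
13:15 start S3 → 1
14:00 start S4 → 2
15:00 end S3 → 1
15:30 end S4 → 0
20:00 start S5 → 1
20:30 end S5 → 0
Peak is 2, at 14:00 (S3, S4).

2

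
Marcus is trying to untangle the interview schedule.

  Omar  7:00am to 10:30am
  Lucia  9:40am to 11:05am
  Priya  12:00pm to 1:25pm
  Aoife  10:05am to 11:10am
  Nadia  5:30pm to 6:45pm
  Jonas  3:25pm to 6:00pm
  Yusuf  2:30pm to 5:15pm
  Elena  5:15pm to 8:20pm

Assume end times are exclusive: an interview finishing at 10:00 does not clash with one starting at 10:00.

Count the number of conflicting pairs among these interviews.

7

Check each pair: they overlap iff neither finishes before the other starts.
Sorted by start: Omar, Lucia, Aoife, Priya, Yusuf, Jonas, Elena, Nadia.
Lucia starts before Omar ends → Omar and Lucia overlap.
Aoife starts before Omar ends → Omar and Aoife overlap.
Priya starts after Omar ends — done with Omar.
Aoife starts before Lucia ends → Lucia and Aoife overlap.
Priya starts after Lucia ends — done with Lucia.
Priya starts after Aoife ends — done with Aoife.
Yusuf starts after Priya ends — done with Priya.
Jonas starts before Yusuf ends → Yusuf and Jonas overlap.
Elena starts exactly when Yusuf ends (back-to-back, no overlap) — done with Yusuf.
Elena starts before Jonas ends → Jonas and Elena overlap.
Nadia starts before Jonas ends → Jonas and Nadia overlap.
Nadia starts before Elena ends → Elena and Nadia overlap.
Overlapping pairs: Aoife & Lucia, Aoife & Omar, Elena & Jonas, Elena & Nadia, Jonas & Nadia, Jonas & Yusuf, Lucia & Omar — 7 in total.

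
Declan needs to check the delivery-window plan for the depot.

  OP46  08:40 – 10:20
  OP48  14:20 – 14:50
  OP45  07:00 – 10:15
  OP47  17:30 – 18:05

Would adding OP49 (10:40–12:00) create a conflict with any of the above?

No — it doesn't clash with anything

OP45: ends 10:15 at or before OP49 starts 10:40 → clear.
OP46: ends 10:20 at or before OP49 starts 10:40 → clear.
OP48: starts 14:20 at or after OP49 ends 12:00 → clear.
OP47: starts 17:30 at or after OP49 ends 12:00 → clear.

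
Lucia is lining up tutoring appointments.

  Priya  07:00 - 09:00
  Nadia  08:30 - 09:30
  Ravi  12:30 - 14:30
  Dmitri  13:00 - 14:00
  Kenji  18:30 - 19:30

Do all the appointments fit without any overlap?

Check each pair: they overlap iff neither finishes before the other starts.
Sorted by start: Priya, Nadia, Ravi, Dmitri, Kenji.
Nadia starts before Priya ends → Priya and Nadia overlap.
That's a conflict, so the schedule is not conflict-free.

No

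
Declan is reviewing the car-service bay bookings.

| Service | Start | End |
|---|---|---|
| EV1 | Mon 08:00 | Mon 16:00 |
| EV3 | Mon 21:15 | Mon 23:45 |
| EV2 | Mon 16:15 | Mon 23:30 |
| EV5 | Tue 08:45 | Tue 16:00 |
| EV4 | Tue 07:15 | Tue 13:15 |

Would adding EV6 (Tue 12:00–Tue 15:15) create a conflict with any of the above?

EV1: ends Mon 16:00 at or before EV6 starts Tue 12:00 → clear.
EV2: ends Mon 23:30 at or before EV6 starts Tue 12:00 → clear.
EV3: ends Mon 23:45 at or before EV6 starts Tue 12:00 → clear.
EV4: starts Tue 07:15 before EV6 ends Tue 15:15, and ends Tue 13:15 after EV6 starts Tue 12:00 → overlap.
EV5: starts Tue 08:45 before EV6 ends Tue 15:15, and ends Tue 16:00 after EV6 starts Tue 12:00 → overlap.
EV6 overlaps EV4, EV5.

Yes — it overlaps EV4, EV5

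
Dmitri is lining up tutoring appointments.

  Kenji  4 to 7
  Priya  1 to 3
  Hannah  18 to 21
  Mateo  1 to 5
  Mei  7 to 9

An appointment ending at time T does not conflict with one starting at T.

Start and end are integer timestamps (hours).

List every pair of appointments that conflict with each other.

Kenji & Mateo, Mateo & Priya

Check each pair: they overlap iff neither finishes before the other starts.
Sorted by start: Mateo, Priya, Kenji, Mei, Hannah.
Priya starts before Mateo ends → Mateo and Priya overlap.
Kenji starts before Mateo ends → Mateo and Kenji overlap.
Mei starts after Mateo ends, so Mateo has no further overlaps.
Kenji starts after Priya ends, so Priya has no further overlaps.
Mei starts exactly when Kenji ends (back-to-back, no overlap), so Kenji has no further overlaps.
Hannah starts after Mei ends.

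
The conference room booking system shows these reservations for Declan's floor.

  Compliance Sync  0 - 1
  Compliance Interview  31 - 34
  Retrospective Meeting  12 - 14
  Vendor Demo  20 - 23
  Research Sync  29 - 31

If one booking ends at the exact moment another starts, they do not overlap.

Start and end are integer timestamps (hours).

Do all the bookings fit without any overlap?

Yes

Two intervals overlap when each starts before the other ends.
Sorted by start: Compliance Sync, Retrospective Meeting, Vendor Demo, Research Sync, Compliance Interview.
Retrospective Meeting starts after Compliance Sync ends — done with Compliance Sync.
Vendor Demo starts after Retrospective Meeting ends — done with Retrospective Meeting.
Research Sync starts after Vendor Demo ends — done with Vendor Demo.
Compliance Interview starts exactly when Research Sync ends (back-to-back, no overlap).
Every pair is clear; the schedule has no overlaps.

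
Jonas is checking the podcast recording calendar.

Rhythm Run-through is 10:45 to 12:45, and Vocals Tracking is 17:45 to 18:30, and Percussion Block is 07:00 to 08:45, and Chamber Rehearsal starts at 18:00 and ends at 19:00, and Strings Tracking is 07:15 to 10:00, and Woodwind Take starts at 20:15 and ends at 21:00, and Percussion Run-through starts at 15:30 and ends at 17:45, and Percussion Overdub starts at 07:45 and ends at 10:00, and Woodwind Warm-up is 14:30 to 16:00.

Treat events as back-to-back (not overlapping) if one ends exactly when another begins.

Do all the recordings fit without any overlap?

No

Check each pair: they overlap iff neither finishes before the other starts.
Sorted by start: Percussion Block, Strings Tracking, Percussion Overdub, Rhythm Run-through, Woodwind Warm-up, Percussion Run-through, Vocals Tracking, Chamber Rehearsal, Woodwind Take.
Strings Tracking starts before Percussion Block ends → Percussion Block and Strings Tracking overlap.
That's a conflict, so the schedule is not conflict-free.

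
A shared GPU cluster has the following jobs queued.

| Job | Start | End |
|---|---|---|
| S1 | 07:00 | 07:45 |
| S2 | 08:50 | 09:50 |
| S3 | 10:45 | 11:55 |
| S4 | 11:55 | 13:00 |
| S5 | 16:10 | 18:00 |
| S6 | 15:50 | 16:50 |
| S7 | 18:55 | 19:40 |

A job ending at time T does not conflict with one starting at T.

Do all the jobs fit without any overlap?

No

Sorted by start: S1, S2, S3, S4, S6, S5, S7.
S2 starts after S1 ends, so S1 has no further overlaps.
S3 starts after S2 ends, so S2 has no further overlaps.
S4 starts exactly when S3 ends (back-to-back, no overlap), so S3 has no further overlaps.
S6 starts after S4 ends, so S4 has no further overlaps.
S5 starts before S6 ends → S6 and S5 overlap.
That's a conflict, so the schedule is not conflict-free.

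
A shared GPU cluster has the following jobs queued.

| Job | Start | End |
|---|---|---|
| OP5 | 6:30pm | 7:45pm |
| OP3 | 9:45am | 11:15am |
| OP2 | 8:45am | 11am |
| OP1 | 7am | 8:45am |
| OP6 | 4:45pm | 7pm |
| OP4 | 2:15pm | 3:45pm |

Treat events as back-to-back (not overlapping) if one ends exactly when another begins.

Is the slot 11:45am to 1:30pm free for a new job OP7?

OP1: ends 8:45am at or before OP7 starts 11:45am → clear.
OP2: ends 11am at or before OP7 starts 11:45am → clear.
OP3: ends 11:15am at or before OP7 starts 11:45am → clear.
OP4: starts 2:15pm at or after OP7 ends 1:30pm → clear.
OP6: starts 4:45pm at or after OP7 ends 1:30pm → clear.
OP5: starts 6:30pm at or after OP7 ends 1:30pm → clear.

Yes — the slot is free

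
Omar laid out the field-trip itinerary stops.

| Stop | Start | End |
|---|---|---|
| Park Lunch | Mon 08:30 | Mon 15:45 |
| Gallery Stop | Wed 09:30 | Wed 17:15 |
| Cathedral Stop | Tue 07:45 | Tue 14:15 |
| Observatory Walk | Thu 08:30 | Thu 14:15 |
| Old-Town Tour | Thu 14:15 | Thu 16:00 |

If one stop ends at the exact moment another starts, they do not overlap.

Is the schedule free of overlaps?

Yes

Sorted by start: Park Lunch, Cathedral Stop, Gallery Stop, Observatory Walk, Old-Town Tour.
Cathedral Stop starts after Park Lunch ends, so Park Lunch has no further overlaps.
Gallery Stop starts after Cathedral Stop ends, so Cathedral Stop has no further overlaps.
Observatory Walk starts after Gallery Stop ends, so Gallery Stop has no further overlaps.
Old-Town Tour starts exactly when Observatory Walk ends (back-to-back, no overlap).
Every pair is clear; the schedule has no overlaps.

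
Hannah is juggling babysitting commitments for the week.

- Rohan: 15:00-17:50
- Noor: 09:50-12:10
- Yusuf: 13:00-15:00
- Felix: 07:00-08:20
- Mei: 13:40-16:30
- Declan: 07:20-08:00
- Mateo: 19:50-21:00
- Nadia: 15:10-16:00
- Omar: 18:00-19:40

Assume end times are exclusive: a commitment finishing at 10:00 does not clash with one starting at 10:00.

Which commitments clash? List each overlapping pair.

Declan & Felix, Mei & Nadia, Mei & Rohan, Mei & Yusuf, Nadia & Rohan

Sorted by start: Felix, Declan, Noor, Yusuf, Mei, Rohan, Nadia, Omar, Mateo.
Declan starts before Felix ends → Felix and Declan overlap.
Noor starts after Felix ends — done with Felix.
Noor starts after Declan ends — done with Declan.
Yusuf starts after Noor ends — done with Noor.
Mei starts before Yusuf ends → Yusuf and Mei overlap.
Rohan starts exactly when Yusuf ends (back-to-back, no overlap) — done with Yusuf.
Rohan starts before Mei ends → Mei and Rohan overlap.
Nadia starts before Mei ends → Mei and Nadia overlap.
Omar starts after Mei ends — done with Mei.
Nadia starts before Rohan ends → Rohan and Nadia overlap.
Omar starts after Rohan ends — done with Rohan.
Omar starts after Nadia ends — done with Nadia.
Mateo starts after Omar ends.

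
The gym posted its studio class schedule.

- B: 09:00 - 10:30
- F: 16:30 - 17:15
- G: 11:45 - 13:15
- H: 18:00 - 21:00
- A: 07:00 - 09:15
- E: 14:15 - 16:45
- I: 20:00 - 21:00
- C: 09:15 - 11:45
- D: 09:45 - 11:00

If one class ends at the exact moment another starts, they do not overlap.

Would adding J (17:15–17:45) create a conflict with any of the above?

A: ends 09:15 at or before J starts 17:15 → clear.
B: ends 10:30 at or before J starts 17:15 → clear.
C: ends 11:45 at or before J starts 17:15 → clear.
D: ends 11:00 at or before J starts 17:15 → clear.
G: ends 13:15 at or before J starts 17:15 → clear.
E: ends 16:45 at or before J starts 17:15 → clear.
F: ends 17:15 at or before J starts 17:15 → clear.
H: starts 18:00 at or after J ends 17:45 → clear.
I: starts 20:00 at or after J ends 17:45 → clear.

No — it doesn't clash with anything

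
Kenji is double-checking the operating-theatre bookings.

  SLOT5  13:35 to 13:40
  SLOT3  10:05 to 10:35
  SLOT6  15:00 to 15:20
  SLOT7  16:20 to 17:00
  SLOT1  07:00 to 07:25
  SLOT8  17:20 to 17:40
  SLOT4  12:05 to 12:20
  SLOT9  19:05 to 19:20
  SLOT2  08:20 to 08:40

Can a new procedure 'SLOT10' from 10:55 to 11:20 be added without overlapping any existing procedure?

Yes — the slot is free

SLOT1: ends 07:25 at or before SLOT10 starts 10:55 → clear.
SLOT2: ends 08:40 at or before SLOT10 starts 10:55 → clear.
SLOT3: ends 10:35 at or before SLOT10 starts 10:55 → clear.
SLOT4: starts 12:05 at or after SLOT10 ends 11:20 → clear.
SLOT5: starts 13:35 at or after SLOT10 ends 11:20 → clear.
SLOT6: starts 15:00 at or after SLOT10 ends 11:20 → clear.
SLOT7: starts 16:20 at or after SLOT10 ends 11:20 → clear.
SLOT8: starts 17:20 at or after SLOT10 ends 11:20 → clear.
SLOT9: starts 19:05 at or after SLOT10 ends 11:20 → clear.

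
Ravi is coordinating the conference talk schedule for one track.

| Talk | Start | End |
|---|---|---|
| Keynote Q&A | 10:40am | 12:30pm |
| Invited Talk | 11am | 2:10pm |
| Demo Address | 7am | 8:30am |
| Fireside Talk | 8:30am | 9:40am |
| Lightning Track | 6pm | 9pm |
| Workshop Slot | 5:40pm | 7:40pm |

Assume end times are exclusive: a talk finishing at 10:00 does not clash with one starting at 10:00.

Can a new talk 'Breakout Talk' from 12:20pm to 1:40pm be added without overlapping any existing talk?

No — it overlaps Invited Talk, Keynote Q&A

Demo Address: ends 8:30am at or before Breakout Talk starts 12:20pm → clear.
Fireside Talk: ends 9:40am at or before Breakout Talk starts 12:20pm → clear.
Keynote Q&A: starts 10:40am before Breakout Talk ends 1:40pm, and ends 12:30pm after Breakout Talk starts 12:20pm → overlap.
Invited Talk: starts 11am before Breakout Talk ends 1:40pm, and ends 2:10pm after Breakout Talk starts 12:20pm → overlap.
Workshop Slot: starts 5:40pm at or after Breakout Talk ends 1:40pm → clear.
Lightning Track: starts 6pm at or after Breakout Talk ends 1:40pm → clear.
Breakout Talk overlaps Invited Talk, Keynote Q&A.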